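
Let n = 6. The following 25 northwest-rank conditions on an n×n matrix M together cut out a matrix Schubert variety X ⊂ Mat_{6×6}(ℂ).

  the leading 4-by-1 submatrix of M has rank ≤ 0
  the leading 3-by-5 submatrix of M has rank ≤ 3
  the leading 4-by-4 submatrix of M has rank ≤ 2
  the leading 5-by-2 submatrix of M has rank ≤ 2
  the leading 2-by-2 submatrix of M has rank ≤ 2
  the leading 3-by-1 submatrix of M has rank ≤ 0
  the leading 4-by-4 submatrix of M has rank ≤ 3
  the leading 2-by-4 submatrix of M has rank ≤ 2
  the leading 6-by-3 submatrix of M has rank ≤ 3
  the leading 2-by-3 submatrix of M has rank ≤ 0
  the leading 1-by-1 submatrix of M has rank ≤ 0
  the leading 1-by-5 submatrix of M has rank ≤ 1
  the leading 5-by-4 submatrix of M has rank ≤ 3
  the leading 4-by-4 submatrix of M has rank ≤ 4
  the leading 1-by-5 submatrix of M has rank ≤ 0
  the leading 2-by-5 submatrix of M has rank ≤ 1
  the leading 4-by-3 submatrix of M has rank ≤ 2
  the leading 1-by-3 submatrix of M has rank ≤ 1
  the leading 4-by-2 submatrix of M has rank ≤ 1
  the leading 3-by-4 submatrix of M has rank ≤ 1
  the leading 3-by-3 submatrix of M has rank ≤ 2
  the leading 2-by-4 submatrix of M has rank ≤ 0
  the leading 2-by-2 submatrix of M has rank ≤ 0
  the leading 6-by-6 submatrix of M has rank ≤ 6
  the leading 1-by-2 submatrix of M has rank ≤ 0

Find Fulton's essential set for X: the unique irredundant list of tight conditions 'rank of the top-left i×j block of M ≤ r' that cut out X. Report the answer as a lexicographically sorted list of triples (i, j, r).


Computing R[i][j] = min implied NW-rank bound (n=6, 25 conditions):

  0 0 0 0 0 1
  0 0 0 0 1 2
  0 1 1 1 2 3
  0 1 2 2 3 4
  1 2 3 3 4 5
  1 2 3 4 5 6

second differences of R give the permutation w = (6, 5, 2, 3, 1, 4).

|D(w)|=11, |Ess(w)|=3:

[(1, 5, 0), (2, 4, 0), (4, 1, 0)]


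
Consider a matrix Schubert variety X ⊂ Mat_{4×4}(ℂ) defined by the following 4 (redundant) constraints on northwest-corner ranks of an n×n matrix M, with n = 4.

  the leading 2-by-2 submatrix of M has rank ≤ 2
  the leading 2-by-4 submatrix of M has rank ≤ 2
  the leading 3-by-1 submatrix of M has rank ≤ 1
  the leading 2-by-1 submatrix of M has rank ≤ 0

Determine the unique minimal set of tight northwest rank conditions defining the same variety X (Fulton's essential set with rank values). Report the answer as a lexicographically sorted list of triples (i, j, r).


Computing R[i][j] = min implied NW-rank bound (n=4, 4 conditions):

  R[1]: 0, 1, 1, 1
  R[2]: 0, 1, 2, 2
  R[3]: 1, 2, 3, 3
  R[4]: 1, 2, 3, 4

reading off 1-entries of Δ²R: w = (2, 3, 1, 4).

1 SE-corner of the 2-cell Rothe diagram gives Ess(w):

[(2, 1, 0)]


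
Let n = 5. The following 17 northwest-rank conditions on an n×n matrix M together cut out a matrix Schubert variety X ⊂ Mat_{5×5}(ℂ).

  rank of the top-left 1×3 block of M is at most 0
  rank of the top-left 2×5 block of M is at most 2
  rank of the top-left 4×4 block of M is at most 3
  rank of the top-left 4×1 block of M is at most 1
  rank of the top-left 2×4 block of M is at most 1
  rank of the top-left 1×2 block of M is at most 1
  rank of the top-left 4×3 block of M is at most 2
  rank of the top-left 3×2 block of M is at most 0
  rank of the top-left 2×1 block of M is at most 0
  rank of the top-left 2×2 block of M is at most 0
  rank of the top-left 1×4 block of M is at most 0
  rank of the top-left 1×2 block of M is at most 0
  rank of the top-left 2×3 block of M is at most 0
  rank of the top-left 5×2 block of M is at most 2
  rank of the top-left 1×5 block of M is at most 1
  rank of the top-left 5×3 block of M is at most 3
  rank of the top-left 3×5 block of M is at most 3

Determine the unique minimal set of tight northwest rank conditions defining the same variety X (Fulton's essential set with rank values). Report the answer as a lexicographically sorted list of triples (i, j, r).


Reconstructing r_w from the 17 given conditions:

  0 | 0 | 0 | 0 | 1
  0 | 0 | 0 | 1 | 2
  0 | 0 | 1 | 2 | 3
  1 | 1 | 2 | 3 | 4
  1 | 2 | 3 | 4 | 5

reading off 1-entries of Δ²R: w = (5, 4, 3, 1, 2).

3 SE-corners of the 9-cell Rothe diagram give Ess(w):

[(1, 4, 0), (2, 3, 0), (3, 2, 0)]


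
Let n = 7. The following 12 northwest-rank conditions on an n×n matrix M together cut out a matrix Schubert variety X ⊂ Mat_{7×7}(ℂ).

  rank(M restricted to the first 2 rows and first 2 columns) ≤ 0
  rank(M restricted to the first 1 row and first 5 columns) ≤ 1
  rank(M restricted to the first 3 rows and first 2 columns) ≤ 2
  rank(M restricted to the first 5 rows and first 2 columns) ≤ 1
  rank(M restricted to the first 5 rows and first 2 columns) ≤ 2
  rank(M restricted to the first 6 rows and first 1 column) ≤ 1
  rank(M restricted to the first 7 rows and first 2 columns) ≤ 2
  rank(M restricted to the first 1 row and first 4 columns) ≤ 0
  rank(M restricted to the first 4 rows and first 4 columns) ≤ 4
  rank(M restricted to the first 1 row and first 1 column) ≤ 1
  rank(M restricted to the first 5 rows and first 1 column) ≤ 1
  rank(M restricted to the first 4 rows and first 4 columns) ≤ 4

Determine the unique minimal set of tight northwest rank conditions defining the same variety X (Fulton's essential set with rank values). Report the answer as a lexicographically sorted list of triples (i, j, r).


Rank table r_w(7×7) implied by the 12 constraints:

  0 0 0 0 1 1 1
  0 0 1 1 2 2 2
  1 1 2 2 3 3 3
  1 1 2 3 4 4 4
  1 1 2 3 4 5 5
  1 2 3 4 5 6 6
  1 2 3 4 5 6 7

giving w = (5, 3, 1, 4, 6, 2, 7) via Δ²R.

|D(w)|=8, |Ess(w)|=3:

[(1, 4, 0), (2, 2, 0), (5, 2, 1)]


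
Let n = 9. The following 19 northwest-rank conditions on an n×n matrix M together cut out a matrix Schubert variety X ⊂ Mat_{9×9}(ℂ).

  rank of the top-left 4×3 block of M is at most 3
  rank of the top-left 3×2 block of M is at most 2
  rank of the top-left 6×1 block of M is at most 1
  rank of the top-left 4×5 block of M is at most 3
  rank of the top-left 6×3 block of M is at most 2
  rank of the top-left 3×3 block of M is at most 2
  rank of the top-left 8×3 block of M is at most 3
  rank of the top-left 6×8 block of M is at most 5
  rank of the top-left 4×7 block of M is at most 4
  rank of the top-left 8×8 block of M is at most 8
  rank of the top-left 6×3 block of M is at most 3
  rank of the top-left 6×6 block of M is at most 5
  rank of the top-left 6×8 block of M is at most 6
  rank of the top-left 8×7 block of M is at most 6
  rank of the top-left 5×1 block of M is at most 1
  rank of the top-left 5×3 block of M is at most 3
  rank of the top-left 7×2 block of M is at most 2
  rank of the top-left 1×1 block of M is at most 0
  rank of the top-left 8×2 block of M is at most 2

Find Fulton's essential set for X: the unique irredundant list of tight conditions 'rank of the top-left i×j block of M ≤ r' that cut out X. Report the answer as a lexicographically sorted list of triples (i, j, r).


The tightest implied rank at each (i,j), from the 19 conditions:

  i=1: 0  1  1  1  1  1  1  1  1
  i=2: 1  2  2  2  2  2  2  2  2
  i=3: 1  2  2  3  3  3  3  3  3
  i=4: 1  2  2  3  3  4  4  4  4
  i=5: 1  2  2  3  4  5  5  5  5
  i=6: 1  2  2  3  4  5  5  5  6
  i=7: 1  2  3  4  5  6  6  6  7
  i=8: 1  2  3  4  5  6  6  7  8
  i=9: 1  2  3  4  5  6  7  8  9

the unique w with this rank table is (2, 1, 4, 6, 5, 9, 3, 8, 7).

ℓ(w)=9; the 5 essential cells (i,j,r):

[(1, 1, 0), (4, 5, 3), (6, 3, 2), (6, 8, 5), (8, 7, 6)]


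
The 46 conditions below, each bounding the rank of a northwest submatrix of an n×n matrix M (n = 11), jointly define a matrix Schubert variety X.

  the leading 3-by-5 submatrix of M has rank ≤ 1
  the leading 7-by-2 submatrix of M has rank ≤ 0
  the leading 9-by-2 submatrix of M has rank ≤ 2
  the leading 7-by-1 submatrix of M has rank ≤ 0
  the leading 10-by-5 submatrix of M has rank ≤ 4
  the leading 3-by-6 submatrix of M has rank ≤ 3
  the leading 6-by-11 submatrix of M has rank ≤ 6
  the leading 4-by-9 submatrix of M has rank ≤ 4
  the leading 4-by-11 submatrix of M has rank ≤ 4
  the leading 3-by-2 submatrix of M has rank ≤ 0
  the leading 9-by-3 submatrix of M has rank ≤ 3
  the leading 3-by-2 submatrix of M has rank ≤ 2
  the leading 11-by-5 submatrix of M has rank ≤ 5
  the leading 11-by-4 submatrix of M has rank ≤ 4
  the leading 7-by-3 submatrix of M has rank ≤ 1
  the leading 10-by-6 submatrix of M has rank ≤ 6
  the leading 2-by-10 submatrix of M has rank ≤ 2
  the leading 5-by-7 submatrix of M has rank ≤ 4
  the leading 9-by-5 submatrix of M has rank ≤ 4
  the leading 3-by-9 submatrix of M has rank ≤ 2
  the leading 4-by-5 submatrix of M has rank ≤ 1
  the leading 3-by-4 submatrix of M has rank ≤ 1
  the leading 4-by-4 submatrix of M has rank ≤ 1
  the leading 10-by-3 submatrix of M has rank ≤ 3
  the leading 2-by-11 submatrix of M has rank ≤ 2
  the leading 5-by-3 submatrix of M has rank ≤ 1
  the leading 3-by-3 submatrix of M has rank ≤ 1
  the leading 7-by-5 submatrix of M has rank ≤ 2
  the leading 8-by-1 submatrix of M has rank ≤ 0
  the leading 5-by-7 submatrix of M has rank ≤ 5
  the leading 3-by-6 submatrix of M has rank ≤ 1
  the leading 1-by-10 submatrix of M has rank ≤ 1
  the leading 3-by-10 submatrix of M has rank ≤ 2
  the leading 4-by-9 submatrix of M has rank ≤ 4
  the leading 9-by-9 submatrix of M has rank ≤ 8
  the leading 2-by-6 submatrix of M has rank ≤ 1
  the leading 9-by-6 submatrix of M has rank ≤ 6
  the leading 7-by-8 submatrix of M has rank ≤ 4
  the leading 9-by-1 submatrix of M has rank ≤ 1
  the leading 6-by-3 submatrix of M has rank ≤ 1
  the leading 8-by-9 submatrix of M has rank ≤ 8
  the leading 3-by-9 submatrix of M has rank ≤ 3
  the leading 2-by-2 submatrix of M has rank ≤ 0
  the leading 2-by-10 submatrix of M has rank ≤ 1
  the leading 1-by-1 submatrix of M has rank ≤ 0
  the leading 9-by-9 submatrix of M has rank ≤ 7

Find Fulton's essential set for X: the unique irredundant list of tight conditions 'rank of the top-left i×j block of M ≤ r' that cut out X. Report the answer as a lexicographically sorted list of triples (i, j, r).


Propagating the 46 rank bounds to every northwest block:

  R[1]: 0 | 0 | 1 | 1 | 1 | 1 | 1 | 1 | 1 | 1 | 1
  R[2]: 0 | 0 | 1 | 1 | 1 | 1 | 1 | 1 | 1 | 1 | 2
  R[3]: 0 | 0 | 1 | 1 | 1 | 1 | 2 | 2 | 2 | 2 | 3
  R[4]: 0 | 0 | 1 | 1 | 1 | 2 | 3 | 3 | 3 | 3 | 4
  R[5]: 0 | 0 | 1 | 2 | 2 | 3 | 4 | 4 | 4 | 4 | 5
  R[6]: 0 | 0 | 1 | 2 | 2 | 3 | 4 | 4 | 5 | 5 | 6
  R[7]: 0 | 0 | 1 | 2 | 2 | 3 | 4 | 4 | 5 | 6 | 7
  R[8]: 0 | 1 | 2 | 3 | 3 | 4 | 5 | 5 | 6 | 7 | 8
  R[9]: 1 | 2 | 3 | 4 | 4 | 5 | 6 | 6 | 7 | 8 | 9
  R[10]: 1 | 2 | 3 | 4 | 4 | 5 | 6 | 7 | 8 | 9 | 10
  R[11]: 1 | 2 | 3 | 4 | 5 | 6 | 7 | 8 | 9 | 10 | 11

reading off 1-entries of Δ²R: w = (3, 11, 7, 6, 4, 9, 10, 2, 1, 8, 5).

Fulton essential set (8 of the 32 Rothe cells):

[(2, 10, 1), (3, 6, 1), (4, 5, 1), (7, 2, 0), (7, 5, 2), (7, 8, 4), (8, 1, 0), (10, 5, 4)]


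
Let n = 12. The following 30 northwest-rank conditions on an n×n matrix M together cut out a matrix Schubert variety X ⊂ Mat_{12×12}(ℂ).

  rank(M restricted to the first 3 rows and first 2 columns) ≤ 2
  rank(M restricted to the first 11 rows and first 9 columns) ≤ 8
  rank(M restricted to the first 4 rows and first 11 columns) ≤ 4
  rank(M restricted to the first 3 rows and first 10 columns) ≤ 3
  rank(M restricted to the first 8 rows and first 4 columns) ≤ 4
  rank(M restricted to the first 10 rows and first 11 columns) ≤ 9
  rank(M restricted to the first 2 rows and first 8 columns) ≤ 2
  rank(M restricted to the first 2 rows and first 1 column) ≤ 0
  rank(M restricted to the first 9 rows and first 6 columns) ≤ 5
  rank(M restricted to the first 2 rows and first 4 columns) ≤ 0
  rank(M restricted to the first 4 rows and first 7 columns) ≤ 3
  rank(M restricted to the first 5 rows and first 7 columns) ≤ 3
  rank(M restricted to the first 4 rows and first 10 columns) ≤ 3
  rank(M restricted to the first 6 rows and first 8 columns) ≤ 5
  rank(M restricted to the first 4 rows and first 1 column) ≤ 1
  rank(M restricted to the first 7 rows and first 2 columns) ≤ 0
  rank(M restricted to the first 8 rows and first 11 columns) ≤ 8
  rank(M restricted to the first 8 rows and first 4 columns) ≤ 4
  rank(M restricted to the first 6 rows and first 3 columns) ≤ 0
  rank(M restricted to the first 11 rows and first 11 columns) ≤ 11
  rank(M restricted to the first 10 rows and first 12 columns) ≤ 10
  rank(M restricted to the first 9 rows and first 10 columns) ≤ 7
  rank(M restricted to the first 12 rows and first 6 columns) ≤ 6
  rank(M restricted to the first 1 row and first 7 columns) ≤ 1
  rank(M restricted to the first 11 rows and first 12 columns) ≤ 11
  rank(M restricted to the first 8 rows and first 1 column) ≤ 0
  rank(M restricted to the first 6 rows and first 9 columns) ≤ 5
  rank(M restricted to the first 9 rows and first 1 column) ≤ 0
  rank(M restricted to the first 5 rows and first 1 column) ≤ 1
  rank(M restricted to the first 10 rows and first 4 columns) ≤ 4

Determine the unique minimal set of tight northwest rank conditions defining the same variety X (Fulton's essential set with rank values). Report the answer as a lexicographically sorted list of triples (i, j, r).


The tightest implied rank at each (i,j), from the 30 conditions:

  i=1: 0, 0, 0, 0, 1, 1, 1, 1, 1, 1, 1, 1
  i=2: 0, 0, 0, 0, 1, 2, 2, 2, 2, 2, 2, 2
  i=3: 0, 0, 0, 1, 2, 3, 3, 3, 3, 3, 3, 3
  i=4: 0, 0, 0, 1, 2, 3, 3, 3, 3, 3, 4, 4
  i=5: 0, 0, 0, 1, 2, 3, 3, 4, 4, 4, 5, 5
  i=6: 0, 0, 0, 1, 2, 3, 4, 5, 5, 5, 6, 6
  i=7: 0, 0, 1, 2, 3, 4, 5, 6, 6, 6, 7, 7
  i=8: 0, 1, 2, 3, 4, 5, 6, 7, 7, 7, 8, 8
  i=9: 0, 1, 2, 3, 4, 5, 6, 7, 7, 7, 8, 9
  i=10: 1, 2, 3, 4, 5, 6, 7, 8, 8, 8, 9, 10
  i=11: 1, 2, 3, 4, 5, 6, 7, 8, 8, 9, 10, 11
  i=12: 1, 2, 3, 4, 5, 6, 7, 8, 9, 10, 11, 12

the unique w with this rank table is (5, 6, 4, 11, 8, 7, 3, 2, 12, 1, 10, 9).

ℓ(w)=32; the 8 essential cells (i,j,r):

[(2, 4, 0), (4, 10, 3), (5, 7, 3), (6, 3, 0), (7, 2, 0), (9, 1, 0), (9, 10, 7), (11, 9, 8)]


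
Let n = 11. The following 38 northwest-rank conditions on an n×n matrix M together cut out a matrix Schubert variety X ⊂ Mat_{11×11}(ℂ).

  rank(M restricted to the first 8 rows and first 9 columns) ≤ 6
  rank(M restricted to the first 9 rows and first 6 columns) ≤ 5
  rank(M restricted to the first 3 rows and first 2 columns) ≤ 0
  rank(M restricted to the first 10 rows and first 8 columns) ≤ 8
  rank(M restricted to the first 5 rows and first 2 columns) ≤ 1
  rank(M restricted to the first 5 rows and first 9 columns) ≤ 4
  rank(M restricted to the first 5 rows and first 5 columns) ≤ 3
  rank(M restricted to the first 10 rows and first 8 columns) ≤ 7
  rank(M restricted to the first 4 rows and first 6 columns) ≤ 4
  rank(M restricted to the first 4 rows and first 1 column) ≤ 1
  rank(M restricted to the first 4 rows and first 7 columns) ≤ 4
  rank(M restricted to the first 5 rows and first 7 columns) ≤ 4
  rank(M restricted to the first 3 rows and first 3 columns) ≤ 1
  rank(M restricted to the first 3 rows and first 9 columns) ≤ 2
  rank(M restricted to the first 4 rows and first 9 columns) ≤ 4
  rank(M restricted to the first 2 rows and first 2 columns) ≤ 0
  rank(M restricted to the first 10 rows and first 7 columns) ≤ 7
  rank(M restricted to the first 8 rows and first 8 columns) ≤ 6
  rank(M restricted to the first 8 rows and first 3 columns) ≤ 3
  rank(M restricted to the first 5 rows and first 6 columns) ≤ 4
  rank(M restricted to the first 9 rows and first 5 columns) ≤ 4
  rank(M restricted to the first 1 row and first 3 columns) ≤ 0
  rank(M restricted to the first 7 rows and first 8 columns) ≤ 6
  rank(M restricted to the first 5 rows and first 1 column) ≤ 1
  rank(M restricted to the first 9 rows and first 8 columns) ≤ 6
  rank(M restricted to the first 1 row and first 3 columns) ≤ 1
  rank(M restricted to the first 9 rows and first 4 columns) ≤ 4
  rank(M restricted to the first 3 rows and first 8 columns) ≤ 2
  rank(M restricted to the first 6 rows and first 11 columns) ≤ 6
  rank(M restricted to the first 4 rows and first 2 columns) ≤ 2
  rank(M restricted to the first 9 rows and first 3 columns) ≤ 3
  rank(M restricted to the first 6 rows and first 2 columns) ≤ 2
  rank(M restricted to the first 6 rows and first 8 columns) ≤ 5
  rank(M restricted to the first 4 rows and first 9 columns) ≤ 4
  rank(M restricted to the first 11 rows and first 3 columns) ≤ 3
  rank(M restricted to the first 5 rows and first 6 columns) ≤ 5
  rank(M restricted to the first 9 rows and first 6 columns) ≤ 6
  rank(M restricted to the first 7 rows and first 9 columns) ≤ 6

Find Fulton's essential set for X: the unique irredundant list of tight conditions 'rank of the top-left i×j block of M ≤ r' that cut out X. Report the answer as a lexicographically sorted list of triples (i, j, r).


Propagating the 38 rank bounds to every northwest block:

  R[1]: 0 0 0 1 1 1 1 1 1 1 1
  R[2]: 0 0 1 2 2 2 2 2 2 2 2
  R[3]: 0 0 1 2 2 2 2 2 2 3 3
  R[4]: 1 1 2 3 3 3 3 3 3 4 4
  R[5]: 1 1 2 3 3 4 4 4 4 5 5
  R[6]: 1 2 3 4 4 5 5 5 5 6 6
  R[7]: 1 2 3 4 4 5 6 6 6 7 7
  R[8]: 1 2 3 4 4 5 6 6 6 7 8
  R[9]: 1 2 3 4 4 5 6 6 7 8 9
  R[10]: 1 2 3 4 5 6 7 7 8 9 10
  R[11]: 1 2 3 4 5 6 7 8 9 10 11

reading off 1-entries of Δ²R: w = (4, 3, 10, 1, 6, 2, 7, 11, 9, 5, 8).

8 SE-corners of the 20-cell Rothe diagram give Ess(w):

[(1, 3, 0), (3, 2, 0), (3, 9, 2), (5, 2, 1), (5, 5, 3), (8, 9, 6), (9, 5, 4), (9, 8, 6)]


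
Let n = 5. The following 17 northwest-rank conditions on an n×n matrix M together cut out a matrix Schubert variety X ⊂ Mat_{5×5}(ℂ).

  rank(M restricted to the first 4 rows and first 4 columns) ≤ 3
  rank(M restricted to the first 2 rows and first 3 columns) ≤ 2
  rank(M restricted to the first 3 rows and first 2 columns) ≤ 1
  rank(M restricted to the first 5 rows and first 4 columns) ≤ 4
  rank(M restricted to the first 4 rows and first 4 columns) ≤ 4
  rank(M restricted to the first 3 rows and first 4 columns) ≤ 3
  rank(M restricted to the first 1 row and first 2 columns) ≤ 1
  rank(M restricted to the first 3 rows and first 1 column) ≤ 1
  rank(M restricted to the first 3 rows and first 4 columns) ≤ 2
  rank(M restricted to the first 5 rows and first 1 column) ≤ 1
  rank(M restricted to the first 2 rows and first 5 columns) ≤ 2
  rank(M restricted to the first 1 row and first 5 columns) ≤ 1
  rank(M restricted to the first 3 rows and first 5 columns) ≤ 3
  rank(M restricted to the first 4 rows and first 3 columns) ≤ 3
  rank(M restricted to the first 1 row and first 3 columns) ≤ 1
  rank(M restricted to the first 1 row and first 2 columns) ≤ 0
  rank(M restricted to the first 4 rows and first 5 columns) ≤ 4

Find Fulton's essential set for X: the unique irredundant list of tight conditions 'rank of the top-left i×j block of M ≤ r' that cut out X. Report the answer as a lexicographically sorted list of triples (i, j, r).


Computing R[i][j] = min implied NW-rank bound (n=5, 17 conditions):

  0, 0, 1, 1, 1
  1, 1, 2, 2, 2
  1, 1, 2, 2, 3
  1, 2, 3, 3, 4
  1, 2, 3, 4, 5

second differences of R give the permutation w = (3, 1, 5, 2, 4).

3 SE-corners of the 4-cell Rothe diagram give Ess(w):

[(1, 2, 0), (3, 2, 1), (3, 4, 2)]


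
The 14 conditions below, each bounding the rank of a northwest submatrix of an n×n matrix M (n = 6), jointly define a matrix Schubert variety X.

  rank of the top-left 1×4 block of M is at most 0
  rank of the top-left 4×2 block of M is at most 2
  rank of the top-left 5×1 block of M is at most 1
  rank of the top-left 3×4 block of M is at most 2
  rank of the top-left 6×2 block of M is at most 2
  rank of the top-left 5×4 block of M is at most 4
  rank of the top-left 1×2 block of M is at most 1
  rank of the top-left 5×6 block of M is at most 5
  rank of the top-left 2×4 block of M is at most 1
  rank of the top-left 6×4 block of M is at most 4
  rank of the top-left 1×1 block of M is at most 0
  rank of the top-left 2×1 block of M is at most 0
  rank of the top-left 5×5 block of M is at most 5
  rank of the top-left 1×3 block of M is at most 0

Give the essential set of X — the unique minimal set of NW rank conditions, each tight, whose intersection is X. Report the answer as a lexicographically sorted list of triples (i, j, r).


Propagating the 14 rank bounds to every northwest block:

  0 | 0 | 0 | 0 | 1 | 1
  0 | 1 | 1 | 1 | 2 | 2
  1 | 2 | 2 | 2 | 3 | 3
  1 | 2 | 3 | 3 | 4 | 4
  1 | 2 | 3 | 4 | 5 | 5
  1 | 2 | 3 | 4 | 5 | 6

second differences of R give the permutation w = (5, 2, 1, 3, 4, 6).

ℓ(w)=5; the 2 essential cells (i,j,r):

[(1, 4, 0), (2, 1, 0)]


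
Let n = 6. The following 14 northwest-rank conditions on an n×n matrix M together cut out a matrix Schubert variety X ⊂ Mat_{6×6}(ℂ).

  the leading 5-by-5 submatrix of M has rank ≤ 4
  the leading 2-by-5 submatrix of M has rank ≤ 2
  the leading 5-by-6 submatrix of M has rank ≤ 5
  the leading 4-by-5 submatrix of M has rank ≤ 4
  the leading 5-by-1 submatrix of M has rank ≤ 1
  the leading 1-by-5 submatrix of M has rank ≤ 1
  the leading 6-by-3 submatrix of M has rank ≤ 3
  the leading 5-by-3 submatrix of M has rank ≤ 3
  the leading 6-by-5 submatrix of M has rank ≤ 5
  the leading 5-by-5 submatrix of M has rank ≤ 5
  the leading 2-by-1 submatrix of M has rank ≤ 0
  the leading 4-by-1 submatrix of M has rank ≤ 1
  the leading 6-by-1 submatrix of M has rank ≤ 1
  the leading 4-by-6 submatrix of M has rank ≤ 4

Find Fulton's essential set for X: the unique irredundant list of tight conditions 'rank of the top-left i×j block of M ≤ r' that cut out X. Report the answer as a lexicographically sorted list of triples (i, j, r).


Reconstructing r_w from the 14 given conditions:

  row 1: 0 1 1 1 1 1
  row 2: 0 1 2 2 2 2
  row 3: 1 2 3 3 3 3
  row 4: 1 2 3 4 4 4
  row 5: 1 2 3 4 4 5
  row 6: 1 2 3 4 5 6

giving w = (2, 3, 1, 4, 6, 5) via Δ²R.

|D(w)|=3, |Ess(w)|=2:

[(2, 1, 0), (5, 5, 4)]


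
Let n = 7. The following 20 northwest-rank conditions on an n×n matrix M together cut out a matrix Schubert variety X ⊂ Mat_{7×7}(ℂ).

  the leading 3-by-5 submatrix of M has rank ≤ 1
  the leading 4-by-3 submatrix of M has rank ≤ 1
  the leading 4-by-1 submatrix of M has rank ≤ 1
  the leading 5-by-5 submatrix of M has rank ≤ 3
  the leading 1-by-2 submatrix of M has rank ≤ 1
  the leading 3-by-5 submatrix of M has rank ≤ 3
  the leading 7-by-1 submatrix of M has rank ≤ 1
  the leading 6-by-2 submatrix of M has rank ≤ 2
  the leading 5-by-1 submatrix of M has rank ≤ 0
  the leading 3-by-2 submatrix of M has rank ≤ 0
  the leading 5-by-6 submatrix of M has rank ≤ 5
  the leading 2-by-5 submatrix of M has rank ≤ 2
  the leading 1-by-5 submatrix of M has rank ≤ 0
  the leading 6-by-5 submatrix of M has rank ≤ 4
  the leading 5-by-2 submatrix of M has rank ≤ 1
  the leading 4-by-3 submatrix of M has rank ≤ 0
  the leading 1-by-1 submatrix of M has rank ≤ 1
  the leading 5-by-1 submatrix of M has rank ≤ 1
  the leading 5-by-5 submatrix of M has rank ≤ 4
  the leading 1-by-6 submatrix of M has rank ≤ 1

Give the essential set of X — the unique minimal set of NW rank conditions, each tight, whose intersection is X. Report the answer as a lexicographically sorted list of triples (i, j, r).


The tightest implied rank at each (i,j), from the 20 conditions:

  i=1: 0, 0, 0, 0, 0, 1, 1
  i=2: 0, 0, 0, 1, 1, 2, 2
  i=3: 0, 0, 0, 1, 1, 2, 3
  i=4: 0, 0, 0, 1, 2, 3, 4
  i=5: 0, 1, 1, 2, 3, 4, 5
  i=6: 1, 2, 2, 3, 4, 5, 6
  i=7: 1, 2, 3, 4, 5, 6, 7

second differences of R give the permutation w = (6, 4, 7, 5, 2, 1, 3).

|D(w)|=16, |Ess(w)|=4:

[(1, 5, 0), (3, 5, 1), (4, 3, 0), (5, 1, 0)]


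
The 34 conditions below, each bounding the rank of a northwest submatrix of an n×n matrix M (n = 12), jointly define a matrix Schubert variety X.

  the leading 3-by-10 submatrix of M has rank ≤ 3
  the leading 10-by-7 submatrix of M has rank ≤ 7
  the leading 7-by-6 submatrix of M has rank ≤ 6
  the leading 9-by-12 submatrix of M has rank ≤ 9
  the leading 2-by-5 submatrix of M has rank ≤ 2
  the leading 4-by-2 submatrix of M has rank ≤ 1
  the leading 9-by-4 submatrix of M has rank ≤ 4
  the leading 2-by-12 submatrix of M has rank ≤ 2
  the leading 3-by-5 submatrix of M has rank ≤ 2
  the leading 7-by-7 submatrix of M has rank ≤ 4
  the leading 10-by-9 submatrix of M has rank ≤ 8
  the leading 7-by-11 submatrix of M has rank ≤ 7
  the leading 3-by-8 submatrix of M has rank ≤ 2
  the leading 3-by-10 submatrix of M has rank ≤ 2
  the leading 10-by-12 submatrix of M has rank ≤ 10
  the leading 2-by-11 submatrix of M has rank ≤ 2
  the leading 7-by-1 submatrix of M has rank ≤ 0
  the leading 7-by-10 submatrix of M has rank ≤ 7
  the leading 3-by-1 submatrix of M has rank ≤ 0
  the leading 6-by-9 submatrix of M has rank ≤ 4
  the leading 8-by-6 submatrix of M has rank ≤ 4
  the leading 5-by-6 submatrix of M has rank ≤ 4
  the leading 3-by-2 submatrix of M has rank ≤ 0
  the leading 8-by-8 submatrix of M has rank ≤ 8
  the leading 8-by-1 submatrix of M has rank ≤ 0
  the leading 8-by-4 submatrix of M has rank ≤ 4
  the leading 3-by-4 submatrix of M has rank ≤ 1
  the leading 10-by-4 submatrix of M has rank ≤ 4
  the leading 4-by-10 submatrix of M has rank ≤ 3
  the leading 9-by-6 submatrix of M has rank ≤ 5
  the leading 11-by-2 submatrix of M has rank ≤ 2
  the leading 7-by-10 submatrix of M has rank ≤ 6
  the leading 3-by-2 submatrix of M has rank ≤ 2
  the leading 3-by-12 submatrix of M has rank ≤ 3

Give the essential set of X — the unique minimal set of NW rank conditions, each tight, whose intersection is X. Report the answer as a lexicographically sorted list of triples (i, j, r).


Computing R[i][j] = min implied NW-rank bound (n=12, 34 conditions):

  i=1: 0 0 1 1 1 1 1 1 1 1 1 1
  i=2: 0 0 1 1 2 2 2 2 2 2 2 2
  i=3: 0 0 1 1 2 2 2 2 2 2 3 3
  i=4: 0 1 2 2 3 3 3 3 3 3 4 4
  i=5: 0 1 2 3 4 4 4 4 4 4 5 5
  i=6: 0 1 2 3 4 4 4 4 4 5 6 6
  i=7: 0 1 2 3 4 4 4 5 5 6 7 7
  i=8: 0 1 2 3 4 4 5 6 6 7 8 8
  i=9: 1 2 3 4 5 5 6 7 7 8 9 9
  i=10: 1 2 3 4 5 6 7 8 8 9 10 10
  i=11: 1 2 3 4 5 6 7 8 9 10 11 11
  i=12: 1 2 3 4 5 6 7 8 9 10 11 12

reading off 1-entries of Δ²R: w = (3, 5, 11, 2, 4, 10, 8, 7, 1, 6, 9, 12).

D(w) has 25 cells with 7 SE-corners; essential set:

[(3, 2, 0), (3, 4, 1), (3, 10, 2), (6, 9, 4), (7, 7, 4), (8, 1, 0), (8, 6, 4)]


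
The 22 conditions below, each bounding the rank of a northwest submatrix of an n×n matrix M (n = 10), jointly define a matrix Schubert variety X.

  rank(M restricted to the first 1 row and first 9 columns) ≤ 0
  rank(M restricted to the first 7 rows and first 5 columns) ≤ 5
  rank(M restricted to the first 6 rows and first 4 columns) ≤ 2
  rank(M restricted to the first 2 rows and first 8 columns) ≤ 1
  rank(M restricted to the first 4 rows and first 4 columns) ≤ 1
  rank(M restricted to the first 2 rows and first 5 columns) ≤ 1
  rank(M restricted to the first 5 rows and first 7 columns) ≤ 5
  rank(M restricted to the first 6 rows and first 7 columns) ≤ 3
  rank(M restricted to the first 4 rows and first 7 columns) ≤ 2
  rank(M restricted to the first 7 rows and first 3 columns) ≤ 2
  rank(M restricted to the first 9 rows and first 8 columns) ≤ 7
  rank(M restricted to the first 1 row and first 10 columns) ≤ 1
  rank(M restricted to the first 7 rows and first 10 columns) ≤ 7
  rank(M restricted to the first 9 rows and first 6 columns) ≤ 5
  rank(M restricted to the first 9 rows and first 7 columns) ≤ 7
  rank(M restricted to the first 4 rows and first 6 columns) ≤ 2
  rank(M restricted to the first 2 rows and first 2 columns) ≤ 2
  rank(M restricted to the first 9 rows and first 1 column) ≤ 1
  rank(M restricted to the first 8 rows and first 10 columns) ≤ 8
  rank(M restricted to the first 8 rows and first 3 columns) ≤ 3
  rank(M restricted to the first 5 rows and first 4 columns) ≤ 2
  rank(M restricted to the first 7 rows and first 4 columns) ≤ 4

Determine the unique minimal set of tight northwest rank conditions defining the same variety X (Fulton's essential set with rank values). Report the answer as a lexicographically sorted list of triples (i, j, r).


Computing R[i][j] = min implied NW-rank bound (n=10, 22 conditions):

  i=1: 0  0  0  0  0  0  0  0  0  1
  i=2: 1  1  1  1  1  1  1  1  1  2
  i=3: 1  1  1  1  2  2  2  2  2  3
  i=4: 1  1  1  1  2  2  2  3  3  4
  i=5: 1  2  2  2  3  3  3  4  4  5
  i=6: 1  2  2  2  3  3  3  4  5  6
  i=7: 1  2  2  3  4  4  4  5  6  7
  i=8: 1  2  3  4  5  5  5  6  7  8
  i=9: 1  2  3  4  5  5  6  7  8  9
  i=10: 1  2  3  4  5  6  7  8  9  10

reading off 1-entries of Δ²R: w = (10, 1, 5, 8, 2, 9, 4, 3, 7, 6).

Fulton essential set (7 of the 23 Rothe cells):

[(1, 9, 0), (4, 4, 1), (4, 7, 2), (6, 4, 2), (6, 7, 3), (7, 3, 2), (9, 6, 5)]


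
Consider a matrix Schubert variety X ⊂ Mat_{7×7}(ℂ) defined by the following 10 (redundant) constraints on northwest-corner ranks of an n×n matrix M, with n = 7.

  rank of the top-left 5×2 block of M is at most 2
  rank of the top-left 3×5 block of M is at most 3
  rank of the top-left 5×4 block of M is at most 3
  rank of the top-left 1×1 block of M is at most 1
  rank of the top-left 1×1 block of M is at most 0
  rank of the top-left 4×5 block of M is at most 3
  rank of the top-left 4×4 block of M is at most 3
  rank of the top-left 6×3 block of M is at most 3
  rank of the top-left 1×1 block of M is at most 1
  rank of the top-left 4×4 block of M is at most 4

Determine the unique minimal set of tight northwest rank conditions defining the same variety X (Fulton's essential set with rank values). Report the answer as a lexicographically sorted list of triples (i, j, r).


Propagating the 10 rank bounds to every northwest block:

  R[1]: 0, 1, 1, 1, 1, 1, 1
  R[2]: 1, 2, 2, 2, 2, 2, 2
  R[3]: 1, 2, 3, 3, 3, 3, 3
  R[4]: 1, 2, 3, 3, 3, 4, 4
  R[5]: 1, 2, 3, 3, 4, 5, 5
  R[6]: 1, 2, 3, 4, 5, 6, 6
  R[7]: 1, 2, 3, 4, 5, 6, 7

second differences of R give the permutation w = (2, 1, 3, 6, 5, 4, 7).

|D(w)|=4, |Ess(w)|=3:

[(1, 1, 0), (4, 5, 3), (5, 4, 3)]


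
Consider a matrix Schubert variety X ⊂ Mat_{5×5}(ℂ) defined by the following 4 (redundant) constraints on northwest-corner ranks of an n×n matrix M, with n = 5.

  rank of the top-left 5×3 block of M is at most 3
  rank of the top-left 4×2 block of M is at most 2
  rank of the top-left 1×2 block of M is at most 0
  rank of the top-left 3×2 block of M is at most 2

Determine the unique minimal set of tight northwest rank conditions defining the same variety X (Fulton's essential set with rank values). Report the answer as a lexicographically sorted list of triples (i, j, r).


Computing R[i][j] = min implied NW-rank bound (n=5, 4 conditions):

  i=1: 0 0 1 1 1
  i=2: 1 1 2 2 2
  i=3: 1 2 3 3 3
  i=4: 1 2 3 4 4
  i=5: 1 2 3 4 5

giving w = (3, 1, 2, 4, 5) via Δ²R.

Fulton essential set (1 of the 2 Rothe cells):

[(1, 2, 0)]


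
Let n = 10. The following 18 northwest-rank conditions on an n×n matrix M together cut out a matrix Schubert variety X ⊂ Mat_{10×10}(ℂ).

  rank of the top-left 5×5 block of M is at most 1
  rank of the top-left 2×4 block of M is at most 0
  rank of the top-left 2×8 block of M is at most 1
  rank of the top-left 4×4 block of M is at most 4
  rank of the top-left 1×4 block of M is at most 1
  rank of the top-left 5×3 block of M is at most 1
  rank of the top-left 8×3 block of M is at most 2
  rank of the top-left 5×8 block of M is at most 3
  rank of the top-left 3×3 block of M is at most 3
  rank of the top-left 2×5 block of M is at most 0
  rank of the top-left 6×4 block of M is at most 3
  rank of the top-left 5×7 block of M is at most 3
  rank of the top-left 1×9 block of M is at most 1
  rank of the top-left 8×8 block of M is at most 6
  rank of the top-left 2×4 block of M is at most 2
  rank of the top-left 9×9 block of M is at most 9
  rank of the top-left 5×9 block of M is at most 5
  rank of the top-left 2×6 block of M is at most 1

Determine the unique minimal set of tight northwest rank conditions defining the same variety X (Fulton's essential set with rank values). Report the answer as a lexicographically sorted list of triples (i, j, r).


Reconstructing r_w from the 18 given conditions:

  row 1: 0  0  0  0  0  1  1  1  1  1
  row 2: 0  0  0  0  0  1  1  1  2  2
  row 3: 1  1  1  1  1  2  2  2  3  3
  row 4: 1  1  1  1  1  2  3  3  4  4
  row 5: 1  1  1  1  1  2  3  3  4  5
  row 6: 1  2  2  2  2  3  4  4  5  6
  row 7: 1  2  2  3  3  4  5  5  6  7
  row 8: 1  2  2  3  4  5  6  6  7  8
  row 9: 1  2  3  4  5  6  7  7  8  9
  row 10: 1  2  3  4  5  6  7  8  9  10

reading off 1-entries of Δ²R: w = (6, 9, 1, 7, 10, 2, 4, 5, 3, 8).

Fulton essential set (5 of the 23 Rothe cells):

[(2, 5, 0), (2, 8, 1), (5, 5, 1), (5, 8, 3), (8, 3, 2)]


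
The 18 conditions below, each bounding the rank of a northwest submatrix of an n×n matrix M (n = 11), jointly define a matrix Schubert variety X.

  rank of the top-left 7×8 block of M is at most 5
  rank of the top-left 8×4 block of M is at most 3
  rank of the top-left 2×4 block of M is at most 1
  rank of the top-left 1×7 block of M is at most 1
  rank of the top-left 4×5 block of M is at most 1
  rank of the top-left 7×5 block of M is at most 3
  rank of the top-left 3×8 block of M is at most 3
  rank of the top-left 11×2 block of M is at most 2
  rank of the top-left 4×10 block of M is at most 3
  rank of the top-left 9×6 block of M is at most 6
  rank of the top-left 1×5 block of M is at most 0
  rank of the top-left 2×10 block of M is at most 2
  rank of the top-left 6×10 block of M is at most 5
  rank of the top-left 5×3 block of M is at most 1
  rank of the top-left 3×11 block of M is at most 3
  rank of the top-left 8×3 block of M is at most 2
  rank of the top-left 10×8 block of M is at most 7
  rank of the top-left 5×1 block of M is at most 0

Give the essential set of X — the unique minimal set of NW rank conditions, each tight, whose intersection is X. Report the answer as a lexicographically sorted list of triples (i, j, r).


Reconstructing r_w from the 18 given conditions:

  0 | 0 | 0 | 0 | 0 | 1 | 1 | 1 | 1 | 1 | 1
  0 | 1 | 1 | 1 | 1 | 2 | 2 | 2 | 2 | 2 | 2
  0 | 1 | 1 | 1 | 1 | 2 | 3 | 3 | 3 | 3 | 3
  0 | 1 | 1 | 1 | 1 | 2 | 3 | 3 | 3 | 3 | 4
  0 | 1 | 1 | 2 | 2 | 3 | 4 | 4 | 4 | 4 | 5
  1 | 2 | 2 | 3 | 3 | 4 | 5 | 5 | 5 | 5 | 6
  1 | 2 | 2 | 3 | 3 | 4 | 5 | 5 | 6 | 6 | 7
  1 | 2 | 2 | 3 | 4 | 5 | 6 | 6 | 7 | 7 | 8
  1 | 2 | 3 | 4 | 5 | 6 | 7 | 7 | 8 | 8 | 9
  1 | 2 | 3 | 4 | 5 | 6 | 7 | 7 | 8 | 9 | 10
  1 | 2 | 3 | 4 | 5 | 6 | 7 | 8 | 9 | 10 | 11

second differences of R give the permutation w = (6, 2, 7, 11, 4, 1, 9, 5, 3, 10, 8).

D(w) has 24 cells with 9 SE-corners; essential set:

[(1, 5, 0), (4, 5, 1), (4, 10, 3), (5, 1, 0), (5, 3, 1), (7, 5, 3), (7, 8, 5), (8, 3, 2), (10, 8, 7)]


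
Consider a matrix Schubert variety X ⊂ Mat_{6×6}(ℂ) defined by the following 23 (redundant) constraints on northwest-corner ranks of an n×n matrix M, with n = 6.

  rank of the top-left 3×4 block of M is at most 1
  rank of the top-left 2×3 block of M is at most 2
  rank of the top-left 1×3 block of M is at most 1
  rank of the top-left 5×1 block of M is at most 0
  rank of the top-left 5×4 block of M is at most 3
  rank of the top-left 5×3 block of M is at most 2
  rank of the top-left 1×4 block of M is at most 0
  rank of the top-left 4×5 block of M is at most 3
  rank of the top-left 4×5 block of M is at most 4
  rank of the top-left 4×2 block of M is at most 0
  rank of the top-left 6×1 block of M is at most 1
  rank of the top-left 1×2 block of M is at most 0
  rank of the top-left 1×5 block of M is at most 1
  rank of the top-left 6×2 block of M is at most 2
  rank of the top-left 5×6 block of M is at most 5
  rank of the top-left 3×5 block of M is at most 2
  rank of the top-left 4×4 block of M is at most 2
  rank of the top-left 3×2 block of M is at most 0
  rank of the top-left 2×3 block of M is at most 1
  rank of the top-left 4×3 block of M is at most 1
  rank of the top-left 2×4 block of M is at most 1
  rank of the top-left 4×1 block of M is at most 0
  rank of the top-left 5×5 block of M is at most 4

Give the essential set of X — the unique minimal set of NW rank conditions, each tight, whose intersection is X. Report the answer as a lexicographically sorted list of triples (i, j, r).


Propagating the 23 rank bounds to every northwest block:

  R[1]: 0  0  0  0  1  1
  R[2]: 0  0  1  1  2  2
  R[3]: 0  0  1  1  2  3
  R[4]: 0  0  1  2  3  4
  R[5]: 0  1  2  3  4  5
  R[6]: 1  2  3  4  5  6

so w = (5, 3, 6, 4, 2, 1).

Rothe diagram D(w) (12 cells), 4 SE-corners (essential conditions):

[(1, 4, 0), (3, 4, 1), (4, 2, 0), (5, 1, 0)]


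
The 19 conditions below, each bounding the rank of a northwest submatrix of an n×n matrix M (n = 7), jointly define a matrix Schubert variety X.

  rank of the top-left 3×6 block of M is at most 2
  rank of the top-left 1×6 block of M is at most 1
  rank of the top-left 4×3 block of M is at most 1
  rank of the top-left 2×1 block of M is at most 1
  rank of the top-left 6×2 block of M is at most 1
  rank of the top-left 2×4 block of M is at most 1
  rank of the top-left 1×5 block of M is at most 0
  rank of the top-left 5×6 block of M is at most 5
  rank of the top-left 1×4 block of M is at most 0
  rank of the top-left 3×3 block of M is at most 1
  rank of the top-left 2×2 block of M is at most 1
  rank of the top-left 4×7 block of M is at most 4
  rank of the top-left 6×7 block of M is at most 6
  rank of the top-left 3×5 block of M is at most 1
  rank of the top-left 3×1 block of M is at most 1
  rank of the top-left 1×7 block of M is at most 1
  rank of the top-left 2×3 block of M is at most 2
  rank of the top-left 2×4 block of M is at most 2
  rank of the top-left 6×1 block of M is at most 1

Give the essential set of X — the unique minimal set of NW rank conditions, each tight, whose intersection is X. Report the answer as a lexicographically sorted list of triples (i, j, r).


Rank table r_w(7×7) implied by the 19 constraints:

  0, 0, 0, 0, 0, 1, 1
  1, 1, 1, 1, 1, 2, 2
  1, 1, 1, 1, 1, 2, 3
  1, 1, 1, 2, 2, 3, 4
  1, 1, 2, 3, 3, 4, 5
  1, 1, 2, 3, 4, 5, 6
  1, 2, 3, 4, 5, 6, 7

hence w(1..7) = (6, 1, 7, 4, 3, 5, 2).

Rothe diagram D(w) (13 cells), 4 SE-corners (essential conditions):

[(1, 5, 0), (3, 5, 1), (4, 3, 1), (6, 2, 1)]


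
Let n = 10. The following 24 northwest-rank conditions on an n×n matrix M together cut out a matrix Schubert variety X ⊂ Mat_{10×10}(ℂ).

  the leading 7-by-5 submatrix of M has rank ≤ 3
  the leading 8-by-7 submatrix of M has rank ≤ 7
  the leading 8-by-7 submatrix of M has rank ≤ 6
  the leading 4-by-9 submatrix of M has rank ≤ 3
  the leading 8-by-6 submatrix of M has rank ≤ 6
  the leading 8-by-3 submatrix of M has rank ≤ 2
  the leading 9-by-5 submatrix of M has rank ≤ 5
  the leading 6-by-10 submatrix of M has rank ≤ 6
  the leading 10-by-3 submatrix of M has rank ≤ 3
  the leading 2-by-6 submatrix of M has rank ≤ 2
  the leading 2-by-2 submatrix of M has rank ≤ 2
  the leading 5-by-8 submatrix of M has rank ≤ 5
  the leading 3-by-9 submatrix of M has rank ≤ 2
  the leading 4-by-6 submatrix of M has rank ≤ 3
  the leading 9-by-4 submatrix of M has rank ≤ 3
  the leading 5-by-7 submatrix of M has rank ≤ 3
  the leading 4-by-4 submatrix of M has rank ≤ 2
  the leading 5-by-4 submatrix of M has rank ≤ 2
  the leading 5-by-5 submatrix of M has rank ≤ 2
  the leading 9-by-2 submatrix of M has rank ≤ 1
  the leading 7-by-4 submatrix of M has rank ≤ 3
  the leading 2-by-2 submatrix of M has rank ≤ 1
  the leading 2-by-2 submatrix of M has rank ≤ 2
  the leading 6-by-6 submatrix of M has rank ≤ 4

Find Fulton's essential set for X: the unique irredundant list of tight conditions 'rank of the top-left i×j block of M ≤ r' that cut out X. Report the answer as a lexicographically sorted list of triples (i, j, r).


Recovering R(i,j) via the rank-extension bound from the 24 conditions:

  R[1]: 1 1 1 1 1 1 1 1 1 1
  R[2]: 1 1 2 2 2 2 2 2 2 2
  R[3]: 1 1 2 2 2 2 2 2 2 3
  R[4]: 1 1 2 2 2 3 3 3 3 4
  R[5]: 1 1 2 2 2 3 3 4 4 5
  R[6]: 1 1 2 3 3 4 4 5 5 6
  R[7]: 1 1 2 3 3 4 5 6 6 7
  R[8]: 1 1 2 3 4 5 6 7 7 8
  R[9]: 1 1 2 3 4 5 6 7 8 9
  R[10]: 1 2 3 4 5 6 7 8 9 10

the unique w with this rank table is (1, 3, 10, 6, 8, 4, 7, 5, 9, 2).

5 SE-corners of the 20-cell Rothe diagram give Ess(w):

[(3, 9, 2), (5, 5, 2), (5, 7, 3), (7, 5, 3), (9, 2, 1)]
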